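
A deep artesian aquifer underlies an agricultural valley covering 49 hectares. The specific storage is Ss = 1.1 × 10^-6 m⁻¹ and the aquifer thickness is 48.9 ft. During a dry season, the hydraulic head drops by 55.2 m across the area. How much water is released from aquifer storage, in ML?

ΔV ≈ 0.443 ML

b = 48.9 ft = 14.9 m
S = Ss × b = 1.1 × 10^-6 m⁻¹ × 14.9 m = 1.64 × 10^-5
A = 49 hectares = 4.9 × 10^5 m²
ΔV = S × A × Δh = 1.64 × 10^-5 × 4.9 × 10^5 m² × 55.2 m = 443.5 m³
ΔV = 443.5 m³ = 0.4435 ML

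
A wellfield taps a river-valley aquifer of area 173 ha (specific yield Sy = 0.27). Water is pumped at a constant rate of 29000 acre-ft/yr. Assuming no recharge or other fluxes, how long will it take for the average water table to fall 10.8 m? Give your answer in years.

t ≈ 0.141 years

A = 173 ha = 1.73 × 10^6 m²
ΔV = Sy × A × Δh = 0.27 × 1.73 × 10^6 × 10.8 = 5.045 × 10^6 m³
Q = 29000 acre-ft/yr = 98000 m³/d
t = ΔV / Q = 5.045 × 10^6 m³ / 98000 m³/d = 51.47 d
t = 51.47 d ≈ 0.141 years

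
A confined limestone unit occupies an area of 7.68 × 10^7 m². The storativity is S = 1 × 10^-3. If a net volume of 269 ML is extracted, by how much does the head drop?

Δh ≈ 3.5 m

ΔV = 269 ML = 2.69 × 10^5 m³
Δh = ΔV / (S × A) = 2.69 × 10^5 m³ / (0.001 × 7.68 × 10^7 m²) = 3.503 m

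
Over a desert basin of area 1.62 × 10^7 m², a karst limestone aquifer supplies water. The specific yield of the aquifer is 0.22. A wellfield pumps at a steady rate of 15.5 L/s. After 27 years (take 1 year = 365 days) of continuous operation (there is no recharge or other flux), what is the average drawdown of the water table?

Δh ≈ 3.7 m

Q = 15.5 L/s = 1339 m³/d
t = 27 years = 9855 d
ΔV = Q × t = 1339 m³/d × 9855 d = 1.32 × 10^7 m³
Δh = ΔV / (Sy × A) = 1.32 × 10^7 / (0.22 × 1.62 × 10^7) = 3.703 m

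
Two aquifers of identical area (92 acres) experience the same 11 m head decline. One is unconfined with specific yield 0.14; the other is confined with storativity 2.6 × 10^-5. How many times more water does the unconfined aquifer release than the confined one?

ΔV_u / ΔV_c ≈ 5380

A = 92 acres = 3.723 × 10^5 m²
Unconfined: ΔV_u = Sy × A × Δh = 0.14 × 3.723 × 10^5 × 11 = 5.734 × 10^5 m³
Confined: ΔV_c = S × A × Δh = 2.6 × 10^-5 × 3.723 × 10^5 × 11 = 106.5 m³
Ratio = ΔV_u / ΔV_c = Sy / S = 0.14 / 2.6 × 10^-5 = 5385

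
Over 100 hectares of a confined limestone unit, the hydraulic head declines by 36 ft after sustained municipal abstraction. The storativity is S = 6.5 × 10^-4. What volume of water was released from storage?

ΔV ≈ 7130 m³

A = 100 hectares = 1 × 10^6 m²
Δh = 36 ft = 10.97 m
ΔV = S × A × Δh = 6.5 × 10^-4 × 1 × 10^6 m² × 10.97 m = 7132 m³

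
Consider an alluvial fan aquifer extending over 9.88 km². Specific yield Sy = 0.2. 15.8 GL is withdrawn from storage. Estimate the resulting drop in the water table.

Δh ≈ 8 m

A = 9.88 km² = 9.88 × 10^6 m²
ΔV = 15.8 GL = 1.58 × 10^7 m³
Δh = ΔV / (Sy × A) = 1.58 × 10^7 m³ / (0.2 × 9.88 × 10^6 m²) = 7.996 m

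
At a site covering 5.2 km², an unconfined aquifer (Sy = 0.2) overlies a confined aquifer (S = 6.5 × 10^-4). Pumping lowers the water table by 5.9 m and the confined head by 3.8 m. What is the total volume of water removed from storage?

A = 5.2 km² = 5.2 × 10^6 m²
Unconfined: ΔV_u = Sy × A × Δh_u = 0.2 × 5.2 × 10^6 × 5.9 = 6.136 × 10^6 m³
Confined: ΔV_c = S × A × Δh_c = 6.5 × 10^-4 × 5.2 × 10^6 × 3.8 = 12840 m³
Total ΔV = 6.136 × 10^6 + 12840 = 6.149 × 10^6 m³

ΔV ≈ 6.15 × 10^6 m³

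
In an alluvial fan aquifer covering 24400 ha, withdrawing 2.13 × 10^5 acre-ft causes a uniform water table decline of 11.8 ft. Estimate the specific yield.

Sy ≈ 0.3

A = 24400 ha = 2.44 × 10^8 m²
Δh = 11.8 ft = 3.597 m
ΔV = 2.13 × 10^5 acre-ft = 2.627 × 10^8 m³
Sy = ΔV / (A × Δh) = 2.627 × 10^8 m³ / (2.44 × 10^8 m² × 3.597 m) = 0.2994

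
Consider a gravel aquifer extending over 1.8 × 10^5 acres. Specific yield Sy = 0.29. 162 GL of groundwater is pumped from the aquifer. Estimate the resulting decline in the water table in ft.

Δh ≈ 2.52 ft

A = 1.8 × 10^5 acres = 7.284 × 10^8 m²
ΔV = 162 GL = 1.62 × 10^8 m³
Δh = ΔV / (Sy × A) = 1.62 × 10^8 m³ / (0.29 × 7.284 × 10^8 m²) = 0.7669 m
Δh = 0.7669 m = 2.516 ft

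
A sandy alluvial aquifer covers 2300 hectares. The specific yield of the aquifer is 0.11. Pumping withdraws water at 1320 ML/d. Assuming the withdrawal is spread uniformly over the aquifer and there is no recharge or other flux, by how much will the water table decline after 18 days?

Δh ≈ 9.39 m

A = 2300 hectares = 2.3 × 10^7 m²
Q = 1320 ML/d = 1.32 × 10^6 m³/d
ΔV = Q × t = 1.32 × 10^6 m³/d × 18 d = 2.376 × 10^7 m³
Δh = ΔV / (Sy × A) = 2.376 × 10^7 / (0.11 × 2.3 × 10^7) = 9.391 m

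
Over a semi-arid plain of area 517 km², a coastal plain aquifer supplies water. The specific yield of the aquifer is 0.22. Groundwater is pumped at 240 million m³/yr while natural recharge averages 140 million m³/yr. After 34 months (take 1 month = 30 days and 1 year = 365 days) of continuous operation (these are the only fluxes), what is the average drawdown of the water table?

Δh ≈ 2.46 m

A = 517 km² = 5.17 × 10^8 m²
Net abstraction = 240 − 140 = 100 million m³/yr
Q_net = 100 million m³/yr = 2.74 × 10^5 m³/d
t = 34 months = 1020 d
ΔV = Q × t = 2.74 × 10^5 m³/d × 1020 d = 2.795 × 10^8 m³
Δh = ΔV / (Sy × A) = 2.795 × 10^8 / (0.22 × 5.17 × 10^8) = 2.457 m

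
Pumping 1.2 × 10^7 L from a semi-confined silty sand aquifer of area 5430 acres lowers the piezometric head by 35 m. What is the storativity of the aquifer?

S ≈ 1.6 × 10^-5

A = 5430 acres = 2.197 × 10^7 m²
ΔV = 1.2 × 10^7 L = 12000 m³
S = ΔV / (A × Δh) = 12000 m³ / (2.197 × 10^7 m² × 35 m) = 1.56 × 10^-5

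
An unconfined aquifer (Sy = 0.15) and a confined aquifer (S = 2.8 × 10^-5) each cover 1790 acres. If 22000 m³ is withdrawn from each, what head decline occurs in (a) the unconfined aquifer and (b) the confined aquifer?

A = 1790 acres = 7.244 × 10^6 m²
Unconfined: Δh_u = ΔV/(Sy·A) = 22000/(0.15 × 7.244 × 10^6) = 0.02025 m
Confined: Δh_c = ΔV/(S·A) = 22000/(2.8 × 10^-5 × 7.244 × 10^6) = 108.5 m

Δh_u ≈ 0.0202 m; Δh_c ≈ 108 m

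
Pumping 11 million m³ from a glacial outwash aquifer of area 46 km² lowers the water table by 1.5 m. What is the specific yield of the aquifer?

Sy ≈ 0.16

A = 46 km² = 4.6 × 10^7 m²
ΔV = 11 million m³ = 1.1 × 10^7 m³
Sy = ΔV / (A × Δh) = 1.1 × 10^7 m³ / (4.6 × 10^7 m² × 1.5 m) = 0.1594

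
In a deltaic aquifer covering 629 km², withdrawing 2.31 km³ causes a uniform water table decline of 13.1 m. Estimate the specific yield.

A = 629 km² = 6.29 × 10^8 m²
ΔV = 2.31 km³ = 2.31 × 10^9 m³
Sy = ΔV / (A × Δh) = 2.31 × 10^9 m³ / (6.29 × 10^8 m² × 13.1 m) = 0.2803

Sy ≈ 0.28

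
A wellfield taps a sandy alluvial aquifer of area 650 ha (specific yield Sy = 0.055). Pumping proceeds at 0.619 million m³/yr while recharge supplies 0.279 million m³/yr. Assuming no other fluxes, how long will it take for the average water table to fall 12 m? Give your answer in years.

t ≈ 12.6 years

A = 650 ha = 6.5 × 10^6 m²
ΔV = Sy × A × Δh = 0.055 × 6.5 × 10^6 × 12 = 4.29 × 10^6 m³
Net withdrawal = 0.619 − 0.279 = 0.34 million m³/yr = 931.5 m³/d
t = ΔV / Q = 4.29 × 10^6 m³ / 931.5 m³/d = 4605 d
t = 4605 d ≈ 12.62 years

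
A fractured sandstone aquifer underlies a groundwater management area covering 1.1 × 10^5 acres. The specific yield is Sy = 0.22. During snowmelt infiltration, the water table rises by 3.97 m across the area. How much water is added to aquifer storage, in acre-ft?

ΔV ≈ 3.15 × 10^5 acre-ft

A = 1.1 × 10^5 acres = 4.452 × 10^8 m²
ΔV = Sy × A × Δh = 0.22 × 4.452 × 10^8 m² × 3.97 m = 3.888 × 10^8 m³
ΔV = 3.888 × 10^8 m³ = 3.152 × 10^5 acre-ft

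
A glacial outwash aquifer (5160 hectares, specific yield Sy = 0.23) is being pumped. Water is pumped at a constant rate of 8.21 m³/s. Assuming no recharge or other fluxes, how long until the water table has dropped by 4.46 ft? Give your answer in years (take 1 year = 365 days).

A = 5160 hectares = 5.16 × 10^7 m²
Δh = 4.46 ft = 1.359 m
ΔV = Sy × A × Δh = 0.23 × 5.16 × 10^7 × 1.359 = 1.613 × 10^7 m³
Q = 8.21 m³/s = 7.093 × 10^5 m³/d
t = ΔV / Q = 1.613 × 10^7 m³ / 7.093 × 10^5 m³/d = 22.74 d
t = 22.74 d ≈ 0.06231 years

t ≈ 0.0623 years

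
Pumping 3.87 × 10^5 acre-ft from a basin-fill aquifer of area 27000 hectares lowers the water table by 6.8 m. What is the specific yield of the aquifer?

A = 27000 hectares = 2.7 × 10^8 m²
ΔV = 3.87 × 10^5 acre-ft = 4.774 × 10^8 m³
Sy = ΔV / (A × Δh) = 4.774 × 10^8 m³ / (2.7 × 10^8 m² × 6.8 m) = 0.26

Sy ≈ 0.26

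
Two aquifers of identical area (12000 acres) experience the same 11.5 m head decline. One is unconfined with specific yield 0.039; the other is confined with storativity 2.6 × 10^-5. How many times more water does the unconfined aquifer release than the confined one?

ΔV_u / ΔV_c ≈ 1500

A = 12000 acres = 4.856 × 10^7 m²
Unconfined: ΔV_u = Sy × A × Δh = 0.039 × 4.856 × 10^7 × 11.5 = 2.178 × 10^7 m³
Confined: ΔV_c = S × A × Δh = 2.6 × 10^-5 × 4.856 × 10^7 × 11.5 = 14520 m³
Ratio = ΔV_u / ΔV_c = Sy / S = 0.039 / 2.6 × 10^-5 = 1500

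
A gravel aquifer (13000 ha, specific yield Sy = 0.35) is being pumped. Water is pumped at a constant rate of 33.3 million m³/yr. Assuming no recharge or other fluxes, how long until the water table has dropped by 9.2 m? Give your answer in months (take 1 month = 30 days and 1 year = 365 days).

t ≈ 153 months

A = 13000 ha = 1.3 × 10^8 m²
ΔV = Sy × A × Δh = 0.35 × 1.3 × 10^8 × 9.2 = 4.186 × 10^8 m³
Q = 33.3 million m³/yr = 91230 m³/d
t = ΔV / Q = 4.186 × 10^8 m³ / 91230 m³/d = 4588 d
t = 4588 d ≈ 152.9 months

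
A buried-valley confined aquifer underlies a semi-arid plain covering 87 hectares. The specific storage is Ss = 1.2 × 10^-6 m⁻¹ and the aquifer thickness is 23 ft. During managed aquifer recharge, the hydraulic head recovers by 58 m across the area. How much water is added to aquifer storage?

b = 23 ft = 7.01 m
S = Ss × b = 1.2 × 10^-6 m⁻¹ × 7.01 m = 8.412 × 10^-6
A = 87 hectares = 8.7 × 10^5 m²
ΔV = S × A × Δh = 8.412 × 10^-6 × 8.7 × 10^5 m² × 58 m = 424.5 m³

ΔV ≈ 424 m³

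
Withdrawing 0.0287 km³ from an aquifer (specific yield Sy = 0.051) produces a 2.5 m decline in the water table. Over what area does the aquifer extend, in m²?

A ≈ 2.25 × 10^8 m²

ΔV = 0.0287 km³ = 2.87 × 10^7 m³
A = ΔV / (Sy × Δh) = 2.87 × 10^7 / (0.051 × 2.5) = 2.251 × 10^8 m²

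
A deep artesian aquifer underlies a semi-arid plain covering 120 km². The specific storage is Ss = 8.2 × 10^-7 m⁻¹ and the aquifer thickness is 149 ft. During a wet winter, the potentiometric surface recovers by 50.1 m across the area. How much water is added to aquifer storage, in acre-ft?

ΔV ≈ 182 acre-ft

b = 149 ft = 45.42 m
S = Ss × b = 8.2 × 10^-7 m⁻¹ × 45.42 m = 3.724 × 10^-5
A = 120 km² = 1.2 × 10^8 m²
ΔV = S × A × Δh = 3.724 × 10^-5 × 1.2 × 10^8 m² × 50.1 m = 2.239 × 10^5 m³
ΔV = 2.239 × 10^5 m³ = 181.5 acre-ft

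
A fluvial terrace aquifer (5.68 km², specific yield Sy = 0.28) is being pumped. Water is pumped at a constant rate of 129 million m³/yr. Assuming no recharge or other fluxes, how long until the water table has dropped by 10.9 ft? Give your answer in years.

A = 5.68 km² = 5.68 × 10^6 m²
Δh = 10.9 ft = 3.322 m
ΔV = Sy × A × Δh = 0.28 × 5.68 × 10^6 × 3.322 = 5.284 × 10^6 m³
Q = 129 million m³/yr = 3.534 × 10^5 m³/d
t = ΔV / Q = 5.284 × 10^6 m³ / 3.534 × 10^5 m³/d = 14.95 d
t = 14.95 d ≈ 0.04096 years

t ≈ 0.041 years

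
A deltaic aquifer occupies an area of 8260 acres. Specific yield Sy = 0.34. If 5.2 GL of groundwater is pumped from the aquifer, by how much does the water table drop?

Δh ≈ 0.458 m

A = 8260 acres = 3.343 × 10^7 m²
ΔV = 5.2 GL = 5.2 × 10^6 m³
Δh = ΔV / (Sy × A) = 5.2 × 10^6 m³ / (0.34 × 3.343 × 10^7 m²) = 0.4575 m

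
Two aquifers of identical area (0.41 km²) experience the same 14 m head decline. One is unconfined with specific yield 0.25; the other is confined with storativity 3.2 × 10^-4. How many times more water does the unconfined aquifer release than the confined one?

A = 0.41 km² = 4.1 × 10^5 m²
Unconfined: ΔV_u = Sy × A × Δh = 0.25 × 4.1 × 10^5 × 14 = 1.435 × 10^6 m³
Confined: ΔV_c = S × A × Δh = 3.2 × 10^-4 × 4.1 × 10^5 × 14 = 1837 m³
Ratio = ΔV_u / ΔV_c = Sy / S = 0.25 / 3.2 × 10^-4 = 781.2

ΔV_u / ΔV_c ≈ 781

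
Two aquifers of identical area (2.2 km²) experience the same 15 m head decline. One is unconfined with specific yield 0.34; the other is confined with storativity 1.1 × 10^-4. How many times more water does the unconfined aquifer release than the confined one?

A = 2.2 km² = 2.2 × 10^6 m²
Unconfined: ΔV_u = Sy × A × Δh = 0.34 × 2.2 × 10^6 × 15 = 1.122 × 10^7 m³
Confined: ΔV_c = S × A × Δh = 1.1 × 10^-4 × 2.2 × 10^6 × 15 = 3630 m³
Ratio = ΔV_u / ΔV_c = Sy / S = 0.34 / 1.1 × 10^-4 = 3091

ΔV_u / ΔV_c ≈ 3090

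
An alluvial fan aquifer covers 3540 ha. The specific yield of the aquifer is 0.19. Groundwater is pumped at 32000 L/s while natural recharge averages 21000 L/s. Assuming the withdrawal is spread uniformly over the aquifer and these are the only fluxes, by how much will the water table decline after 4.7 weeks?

Δh ≈ 4.65 m

A = 3540 ha = 3.54 × 10^7 m²
Net abstraction = 32000 − 21000 = 11000 L/s
Q_net = 11000 L/s = 9.504 × 10^5 m³/d
t = 4.7 weeks = 32.9 d
ΔV = Q × t = 9.504 × 10^5 m³/d × 32.9 d = 3.127 × 10^7 m³
Δh = ΔV / (Sy × A) = 3.127 × 10^7 / (0.19 × 3.54 × 10^7) = 4.649 m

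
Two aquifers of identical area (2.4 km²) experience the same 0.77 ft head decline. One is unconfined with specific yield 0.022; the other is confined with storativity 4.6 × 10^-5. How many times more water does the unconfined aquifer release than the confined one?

A = 2.4 km² = 2.4 × 10^6 m²
Δh = 0.77 ft = 0.2347 m
Unconfined: ΔV_u = Sy × A × Δh = 0.022 × 2.4 × 10^6 × 0.2347 = 12390 m³
Confined: ΔV_c = S × A × Δh = 4.6 × 10^-5 × 2.4 × 10^6 × 0.2347 = 25.91 m³
Ratio = ΔV_u / ΔV_c = Sy / S = 0.022 / 4.6 × 10^-5 = 478.3

ΔV_u / ΔV_c ≈ 478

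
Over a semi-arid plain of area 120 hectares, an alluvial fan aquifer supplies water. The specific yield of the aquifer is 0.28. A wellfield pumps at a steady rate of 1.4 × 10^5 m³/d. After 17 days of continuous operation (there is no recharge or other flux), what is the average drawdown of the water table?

Δh ≈ 7.08 m

A = 120 hectares = 1.2 × 10^6 m²
ΔV = Q × t = 1.4 × 10^5 m³/d × 17 d = 2.38 × 10^6 m³
Δh = ΔV / (Sy × A) = 2.38 × 10^6 / (0.28 × 1.2 × 10^6) = 7.083 m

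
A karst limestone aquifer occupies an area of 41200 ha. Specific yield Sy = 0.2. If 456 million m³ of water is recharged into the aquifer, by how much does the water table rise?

A = 41200 ha = 4.12 × 10^8 m²
ΔV = 456 million m³ = 4.56 × 10^8 m³
Δh = ΔV / (Sy × A) = 4.56 × 10^8 m³ / (0.2 × 4.12 × 10^8 m²) = 5.534 m

Δh ≈ 5.53 m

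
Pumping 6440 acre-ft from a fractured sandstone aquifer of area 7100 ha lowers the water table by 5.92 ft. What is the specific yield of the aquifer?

A = 7100 ha = 7.1 × 10^7 m²
Δh = 5.92 ft = 1.804 m
ΔV = 6440 acre-ft = 7.944 × 10^6 m³
Sy = ΔV / (A × Δh) = 7.944 × 10^6 m³ / (7.1 × 10^7 m² × 1.804 m) = 0.062

Sy ≈ 0.062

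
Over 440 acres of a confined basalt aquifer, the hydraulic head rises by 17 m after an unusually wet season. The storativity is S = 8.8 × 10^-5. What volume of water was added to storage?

A = 440 acres = 1.781 × 10^6 m²
ΔV = S × A × Δh = 8.8 × 10^-5 × 1.781 × 10^6 m² × 17 m = 2664 m³

ΔV ≈ 2660 m³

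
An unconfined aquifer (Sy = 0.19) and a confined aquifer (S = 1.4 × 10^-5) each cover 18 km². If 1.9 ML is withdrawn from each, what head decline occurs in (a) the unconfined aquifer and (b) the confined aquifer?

A = 18 km² = 1.8 × 10^7 m²
ΔV = 1.9 ML = 1900 m³
Unconfined: Δh_u = ΔV/(Sy·A) = 1900/(0.19 × 1.8 × 10^7) = 5.556 × 10^-4 m
Confined: Δh_c = ΔV/(S·A) = 1900/(1.4 × 10^-5 × 1.8 × 10^7) = 7.54 m

Δh_u ≈ 5.56 × 10^-4 m; Δh_c ≈ 7.54 m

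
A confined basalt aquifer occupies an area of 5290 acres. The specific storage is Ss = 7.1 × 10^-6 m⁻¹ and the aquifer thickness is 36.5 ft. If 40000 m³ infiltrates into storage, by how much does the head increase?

b = 36.5 ft = 11.13 m
S = Ss × b = 7.1 × 10^-6 m⁻¹ × 11.13 m = 7.899 × 10^-5
A = 5290 acres = 2.141 × 10^7 m²
Δh = ΔV / (S × A) = 40000 m³ / (7.899 × 10^-5 × 2.141 × 10^7 m²) = 23.65 m

Δh ≈ 23.7 m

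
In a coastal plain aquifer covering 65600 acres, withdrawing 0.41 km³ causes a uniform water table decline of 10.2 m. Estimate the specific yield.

A = 65600 acres = 2.655 × 10^8 m²
ΔV = 0.41 km³ = 4.1 × 10^8 m³
Sy = ΔV / (A × Δh) = 4.1 × 10^8 m³ / (2.655 × 10^8 m² × 10.2 m) = 0.1514

Sy ≈ 0.15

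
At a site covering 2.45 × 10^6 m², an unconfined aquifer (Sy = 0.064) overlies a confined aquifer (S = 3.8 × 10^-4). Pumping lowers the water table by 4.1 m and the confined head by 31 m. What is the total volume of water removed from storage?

ΔV ≈ 6.72 × 10^5 m³

Unconfined: ΔV_u = Sy × A × Δh_u = 0.064 × 2.45 × 10^6 × 4.1 = 6.429 × 10^5 m³
Confined: ΔV_c = S × A × Δh_c = 3.8 × 10^-4 × 2.45 × 10^6 × 31 = 28860 m³
Total ΔV = 6.429 × 10^5 + 28860 = 6.717 × 10^5 m³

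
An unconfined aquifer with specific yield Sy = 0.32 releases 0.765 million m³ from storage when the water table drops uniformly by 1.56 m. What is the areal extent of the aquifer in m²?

ΔV = 0.765 million m³ = 7.65 × 10^5 m³
A = ΔV / (Sy × Δh) = 7.65 × 10^5 / (0.32 × 1.56) = 1.532 × 10^6 m²

A ≈ 1.53 × 10^6 m²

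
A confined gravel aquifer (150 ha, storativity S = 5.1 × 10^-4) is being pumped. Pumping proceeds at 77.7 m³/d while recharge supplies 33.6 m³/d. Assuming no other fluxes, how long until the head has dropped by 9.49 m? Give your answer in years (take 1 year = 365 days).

A = 150 ha = 1.5 × 10^6 m²
ΔV = S × A × Δh = 5.1 × 10^-4 × 1.5 × 10^6 × 9.49 = 7260 m³
Net withdrawal = 77.7 − 33.6 = 44.1 m³/d
t = ΔV / Q = 7260 m³ / 44.1 m³/d = 164.6 d
t = 164.6 d ≈ 0.451 years

t ≈ 0.451 years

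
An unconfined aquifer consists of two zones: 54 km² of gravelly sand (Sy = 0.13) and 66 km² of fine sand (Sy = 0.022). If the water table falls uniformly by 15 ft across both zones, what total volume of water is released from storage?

ΔV ≈ 3.87 × 10^7 m³

A₁ = 54 km² = 5.4 × 10^7 m²; A₂ = 66 km² = 6.6 × 10^7 m²
Δh = 15 ft = 4.572 m
ΔV₁ = 0.13 × 5.4 × 10^7 × 4.572 = 3.21 × 10^7 m³
ΔV₂ = 0.022 × 6.6 × 10^7 × 4.572 = 6.639 × 10^6 m³
ΔV = ΔV₁ + ΔV₂ = 3.873 × 10^7 m³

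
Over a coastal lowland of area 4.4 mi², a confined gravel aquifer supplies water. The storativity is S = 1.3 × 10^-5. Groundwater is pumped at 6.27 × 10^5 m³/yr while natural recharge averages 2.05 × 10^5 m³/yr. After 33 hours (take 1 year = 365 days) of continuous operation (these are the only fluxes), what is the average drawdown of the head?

A = 4.4 mi² = 1.14 × 10^7 m²
Net abstraction = 6.27 × 10^5 − 2.05 × 10^5 = 4.22 × 10^5 m³/yr
Q_net = 4.22 × 10^5 m³/yr = 1156 m³/d
t = 33 hours = 1.375 d
ΔV = Q × t = 1156 m³/d × 1.375 d = 1590 m³
Δh = ΔV / (S × A) = 1590 / (1.3 × 10^-5 × 1.14 × 10^7) = 10.73 m

Δh ≈ 10.7 m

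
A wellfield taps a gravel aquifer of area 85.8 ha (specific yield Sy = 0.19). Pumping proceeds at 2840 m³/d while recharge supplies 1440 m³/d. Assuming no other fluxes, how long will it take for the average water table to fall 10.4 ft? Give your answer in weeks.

t ≈ 52.7 weeks

A = 85.8 ha = 8.58 × 10^5 m²
Δh = 10.4 ft = 3.17 m
ΔV = Sy × A × Δh = 0.19 × 8.58 × 10^5 × 3.17 = 5.168 × 10^5 m³
Net withdrawal = 2840 − 1440 = 1400 m³/d
t = ΔV / Q = 5.168 × 10^5 m³ / 1400 m³/d = 369.1 d
t = 369.1 d ≈ 52.73 weeks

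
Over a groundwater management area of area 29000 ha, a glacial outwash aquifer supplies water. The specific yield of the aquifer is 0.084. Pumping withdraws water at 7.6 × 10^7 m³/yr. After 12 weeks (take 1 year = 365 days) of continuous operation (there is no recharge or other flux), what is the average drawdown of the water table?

A = 29000 ha = 2.9 × 10^8 m²
Q = 7.6 × 10^7 m³/yr = 2.082 × 10^5 m³/d
t = 12 weeks = 84 d
ΔV = Q × t = 2.082 × 10^5 m³/d × 84 d = 1.749 × 10^7 m³
Δh = ΔV / (Sy × A) = 1.749 × 10^7 / (0.084 × 2.9 × 10^8) = 0.718 m

Δh ≈ 0.718 m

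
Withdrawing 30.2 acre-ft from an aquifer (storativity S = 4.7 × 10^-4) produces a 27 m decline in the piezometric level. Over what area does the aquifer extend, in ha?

A ≈ 294 ha

ΔV = 30.2 acre-ft = 37250 m³
A = ΔV / (S × Δh) = 37250 / (4.7 × 10^-4 × 27) = 2.935 × 10^6 m²
A = 2.935 × 10^6 m² = 293.5 ha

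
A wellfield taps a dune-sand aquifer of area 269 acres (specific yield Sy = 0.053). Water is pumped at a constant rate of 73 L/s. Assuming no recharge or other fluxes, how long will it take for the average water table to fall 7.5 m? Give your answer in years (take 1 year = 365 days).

A = 269 acres = 1.089 × 10^6 m²
ΔV = Sy × A × Δh = 0.053 × 1.089 × 10^6 × 7.5 = 4.327 × 10^5 m³
Q = 73 L/s = 6307 m³/d
t = ΔV / Q = 4.327 × 10^5 m³ / 6307 m³/d = 68.61 d
t = 68.61 d ≈ 0.188 years

t ≈ 0.188 years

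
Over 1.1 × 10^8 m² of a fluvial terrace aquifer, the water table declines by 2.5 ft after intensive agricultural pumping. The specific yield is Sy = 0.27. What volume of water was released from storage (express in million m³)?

ΔV ≈ 22.6 million m³

Δh = 2.5 ft = 0.762 m
ΔV = Sy × A × Δh = 0.27 × 1.1 × 10^8 m² × 0.762 m = 2.263 × 10^7 m³
ΔV = 2.263 × 10^7 m³ = 22.63 million m³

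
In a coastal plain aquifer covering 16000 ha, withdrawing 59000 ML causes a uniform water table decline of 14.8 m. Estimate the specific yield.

Sy ≈ 0.025

A = 16000 ha = 1.6 × 10^8 m²
ΔV = 59000 ML = 5.9 × 10^7 m³
Sy = ΔV / (A × Δh) = 5.9 × 10^7 m³ / (1.6 × 10^8 m² × 14.8 m) = 0.02492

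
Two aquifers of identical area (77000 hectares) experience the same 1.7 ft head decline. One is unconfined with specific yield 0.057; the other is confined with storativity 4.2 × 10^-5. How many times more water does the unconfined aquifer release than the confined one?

A = 77000 hectares = 7.7 × 10^8 m²
Δh = 1.7 ft = 0.5182 m
Unconfined: ΔV_u = Sy × A × Δh = 0.057 × 7.7 × 10^8 × 0.5182 = 2.274 × 10^7 m³
Confined: ΔV_c = S × A × Δh = 4.2 × 10^-5 × 7.7 × 10^8 × 0.5182 = 16760 m³
Ratio = ΔV_u / ΔV_c = Sy / S = 0.057 / 4.2 × 10^-5 = 1357

ΔV_u / ΔV_c ≈ 1360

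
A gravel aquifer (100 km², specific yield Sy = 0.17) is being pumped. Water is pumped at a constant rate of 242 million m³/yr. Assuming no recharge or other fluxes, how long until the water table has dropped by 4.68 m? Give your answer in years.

A = 100 km² = 1 × 10^8 m²
ΔV = Sy × A × Δh = 0.17 × 1 × 10^8 × 4.68 = 7.956 × 10^7 m³
Q = 242 million m³/yr = 6.63 × 10^5 m³/d
t = ΔV / Q = 7.956 × 10^7 m³ / 6.63 × 10^5 m³/d = 120 d
t = 120 d ≈ 0.3288 years

t ≈ 0.329 years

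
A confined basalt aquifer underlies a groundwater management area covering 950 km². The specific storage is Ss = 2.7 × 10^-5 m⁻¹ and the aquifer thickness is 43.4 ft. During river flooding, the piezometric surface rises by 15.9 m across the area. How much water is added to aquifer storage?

b = 43.4 ft = 13.23 m
S = Ss × b = 2.7 × 10^-5 m⁻¹ × 13.23 m = 3.572 × 10^-4
A = 950 km² = 9.5 × 10^8 m²
ΔV = S × A × Δh = 3.572 × 10^-4 × 9.5 × 10^8 m² × 15.9 m = 5.395 × 10^6 m³

ΔV ≈ 5.39 × 10^6 m³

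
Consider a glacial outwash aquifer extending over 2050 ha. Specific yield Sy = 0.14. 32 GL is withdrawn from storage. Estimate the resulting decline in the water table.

Δh ≈ 11.1 m

A = 2050 ha = 2.05 × 10^7 m²
ΔV = 32 GL = 3.2 × 10^7 m³
Δh = ΔV / (Sy × A) = 3.2 × 10^7 m³ / (0.14 × 2.05 × 10^7 m²) = 11.15 m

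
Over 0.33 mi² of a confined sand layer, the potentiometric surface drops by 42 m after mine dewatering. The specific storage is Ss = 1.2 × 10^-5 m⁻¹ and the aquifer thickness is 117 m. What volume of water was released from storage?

ΔV ≈ 50400 m³

S = Ss × b = 1.2 × 10^-5 m⁻¹ × 117 m = 1.404 × 10^-3
A = 0.33 mi² = 8.547 × 10^5 m²
ΔV = S × A × Δh = 0.001404 × 8.547 × 10^5 m² × 42 m = 50400 m³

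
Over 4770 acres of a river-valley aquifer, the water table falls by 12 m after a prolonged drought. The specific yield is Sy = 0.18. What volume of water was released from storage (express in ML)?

ΔV ≈ 41700 ML

A = 4770 acres = 1.93 × 10^7 m²
ΔV = Sy × A × Δh = 0.18 × 1.93 × 10^7 m² × 12 m = 4.17 × 10^7 m³
ΔV = 4.17 × 10^7 m³ = 41700 ML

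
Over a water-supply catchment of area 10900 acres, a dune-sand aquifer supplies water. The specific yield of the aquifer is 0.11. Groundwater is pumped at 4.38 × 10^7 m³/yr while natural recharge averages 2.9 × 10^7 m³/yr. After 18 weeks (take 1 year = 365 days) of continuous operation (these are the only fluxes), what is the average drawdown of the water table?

Δh ≈ 1.05 m

A = 10900 acres = 4.411 × 10^7 m²
Net abstraction = 4.38 × 10^7 − 2.9 × 10^7 = 1.48 × 10^7 m³/yr
Q_net = 1.48 × 10^7 m³/yr = 40550 m³/d
t = 18 weeks = 126 d
ΔV = Q × t = 40550 m³/d × 126 d = 5.109 × 10^6 m³
Δh = ΔV / (Sy × A) = 5.109 × 10^6 / (0.11 × 4.411 × 10^7) = 1.053 m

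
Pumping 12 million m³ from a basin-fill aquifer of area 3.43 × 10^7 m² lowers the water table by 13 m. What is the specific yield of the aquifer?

ΔV = 12 million m³ = 1.2 × 10^7 m³
Sy = ΔV / (A × Δh) = 1.2 × 10^7 m³ / (3.43 × 10^7 m² × 13 m) = 0.02691

Sy ≈ 0.027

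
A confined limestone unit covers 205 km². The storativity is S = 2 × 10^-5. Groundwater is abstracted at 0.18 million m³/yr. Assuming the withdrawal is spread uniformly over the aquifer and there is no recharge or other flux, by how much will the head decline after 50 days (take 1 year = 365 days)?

A = 205 km² = 2.05 × 10^8 m²
Q = 0.18 million m³/yr = 493.2 m³/d
ΔV = Q × t = 493.2 m³/d × 50 d = 24660 m³
Δh = ΔV / (S × A) = 24660 / (2 × 10^-5 × 2.05 × 10^8) = 6.014 m

Δh ≈ 6.01 m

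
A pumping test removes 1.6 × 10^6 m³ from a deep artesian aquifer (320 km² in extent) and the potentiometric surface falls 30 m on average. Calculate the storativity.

A = 320 km² = 3.2 × 10^8 m²
S = ΔV / (A × Δh) = 1.6 × 10^6 m³ / (3.2 × 10^8 m² × 30 m) = 1.667 × 10^-4

S ≈ 1.7 × 10^-4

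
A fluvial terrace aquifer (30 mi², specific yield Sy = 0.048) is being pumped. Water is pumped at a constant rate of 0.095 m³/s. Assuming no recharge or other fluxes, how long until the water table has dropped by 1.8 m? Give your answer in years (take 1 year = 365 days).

A = 30 mi² = 7.77 × 10^7 m²
ΔV = Sy × A × Δh = 0.048 × 7.77 × 10^7 × 1.8 = 6.713 × 10^6 m³
Q = 0.095 m³/s = 8208 m³/d
t = ΔV / Q = 6.713 × 10^6 m³ / 8208 m³/d = 817.9 d
t = 817.9 d ≈ 2.241 years

t ≈ 2.24 years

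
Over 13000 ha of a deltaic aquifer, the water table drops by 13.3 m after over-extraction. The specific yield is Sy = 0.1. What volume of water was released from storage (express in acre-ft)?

ΔV ≈ 1.4 × 10^5 acre-ft

A = 13000 ha = 1.3 × 10^8 m²
ΔV = Sy × A × Δh = 0.1 × 1.3 × 10^8 m² × 13.3 m = 1.729 × 10^8 m³
ΔV = 1.729 × 10^8 m³ = 1.402 × 10^5 acre-ft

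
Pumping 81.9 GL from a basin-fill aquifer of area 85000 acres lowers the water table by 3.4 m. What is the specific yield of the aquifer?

A = 85000 acres = 3.44 × 10^8 m²
ΔV = 81.9 GL = 8.19 × 10^7 m³
Sy = ΔV / (A × Δh) = 8.19 × 10^7 m³ / (3.44 × 10^8 m² × 3.4 m) = 0.07003

Sy ≈ 0.07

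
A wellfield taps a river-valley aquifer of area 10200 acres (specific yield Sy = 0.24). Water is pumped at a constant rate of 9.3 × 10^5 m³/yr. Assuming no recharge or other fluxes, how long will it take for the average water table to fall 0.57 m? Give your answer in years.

A = 10200 acres = 4.128 × 10^7 m²
ΔV = Sy × A × Δh = 0.24 × 4.128 × 10^7 × 0.57 = 5.647 × 10^6 m³
Q = 9.3 × 10^5 m³/yr = 2548 m³/d
t = ΔV / Q = 5.647 × 10^6 m³ / 2548 m³/d = 2216 d
t = 2216 d ≈ 6.072 years

t ≈ 6.07 years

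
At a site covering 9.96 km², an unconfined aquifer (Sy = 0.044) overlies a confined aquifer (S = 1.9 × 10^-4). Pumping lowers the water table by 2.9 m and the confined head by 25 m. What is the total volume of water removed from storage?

A = 9.96 km² = 9.96 × 10^6 m²
Unconfined: ΔV_u = Sy × A × Δh_u = 0.044 × 9.96 × 10^6 × 2.9 = 1.271 × 10^6 m³
Confined: ΔV_c = S × A × Δh_c = 1.9 × 10^-4 × 9.96 × 10^6 × 25 = 47310 m³
Total ΔV = 1.271 × 10^6 + 47310 = 1.318 × 10^6 m³

ΔV ≈ 1.32 × 10^6 m³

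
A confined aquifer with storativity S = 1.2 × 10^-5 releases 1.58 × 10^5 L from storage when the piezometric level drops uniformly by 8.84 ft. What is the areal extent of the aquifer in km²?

A ≈ 4.89 km²

Δh = 8.84 ft = 2.694 m
ΔV = 1.58 × 10^5 L = 158 m³
A = ΔV / (S × Δh) = 158 / (1.2 × 10^-5 × 2.694) = 4.887 × 10^6 m²
A = 4.887 × 10^6 m² = 4.887 km²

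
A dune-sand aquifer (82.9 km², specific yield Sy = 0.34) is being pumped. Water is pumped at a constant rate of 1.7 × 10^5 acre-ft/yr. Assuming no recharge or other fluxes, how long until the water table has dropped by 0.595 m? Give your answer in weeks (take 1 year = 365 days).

t ≈ 4.17 weeks

A = 82.9 km² = 8.29 × 10^7 m²
ΔV = Sy × A × Δh = 0.34 × 8.29 × 10^7 × 0.595 = 1.677 × 10^7 m³
Q = 1.7 × 10^5 acre-ft/yr = 5.745 × 10^5 m³/d
t = ΔV / Q = 1.677 × 10^7 m³ / 5.745 × 10^5 m³/d = 29.19 d
t = 29.19 d ≈ 4.17 weeks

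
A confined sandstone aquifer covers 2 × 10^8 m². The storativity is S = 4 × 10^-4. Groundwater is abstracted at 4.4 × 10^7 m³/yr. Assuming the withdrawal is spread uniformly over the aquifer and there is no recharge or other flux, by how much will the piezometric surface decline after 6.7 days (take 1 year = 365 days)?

Q = 4.4 × 10^7 m³/yr = 1.205 × 10^5 m³/d
ΔV = Q × t = 1.205 × 10^5 m³/d × 6.7 d = 8.077 × 10^5 m³
Δh = ΔV / (S × A) = 8.077 × 10^5 / (4 × 10^-4 × 2 × 10^8) = 10.1 m

Δh ≈ 10.1 m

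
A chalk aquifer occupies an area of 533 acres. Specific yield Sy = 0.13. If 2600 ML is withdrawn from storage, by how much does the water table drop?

Δh ≈ 9.27 m

A = 533 acres = 2.157 × 10^6 m²
ΔV = 2600 ML = 2.6 × 10^6 m³
Δh = ΔV / (Sy × A) = 2.6 × 10^6 m³ / (0.13 × 2.157 × 10^6 m²) = 9.272 m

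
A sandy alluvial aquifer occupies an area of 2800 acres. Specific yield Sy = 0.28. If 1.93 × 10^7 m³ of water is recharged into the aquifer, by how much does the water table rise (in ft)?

A = 2800 acres = 1.133 × 10^7 m²
Δh = ΔV / (Sy × A) = 1.93 × 10^7 m³ / (0.28 × 1.133 × 10^7 m²) = 6.083 m
Δh = 6.083 m = 19.96 ft

Δh ≈ 20 ft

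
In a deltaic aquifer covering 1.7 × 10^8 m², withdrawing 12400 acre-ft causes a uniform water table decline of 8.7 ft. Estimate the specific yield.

Sy ≈ 0.034

Δh = 8.7 ft = 2.652 m
ΔV = 12400 acre-ft = 1.53 × 10^7 m³
Sy = ΔV / (A × Δh) = 1.53 × 10^7 m³ / (1.7 × 10^8 m² × 2.652 m) = 0.03393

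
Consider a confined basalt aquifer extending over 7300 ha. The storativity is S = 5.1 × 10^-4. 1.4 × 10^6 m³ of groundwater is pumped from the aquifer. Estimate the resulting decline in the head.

Δh ≈ 37.6 m

A = 7300 ha = 7.3 × 10^7 m²
Δh = ΔV / (S × A) = 1.4 × 10^6 m³ / (5.1 × 10^-4 × 7.3 × 10^7 m²) = 37.6 m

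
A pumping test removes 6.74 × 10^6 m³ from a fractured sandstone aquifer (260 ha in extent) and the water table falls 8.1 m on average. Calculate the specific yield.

Sy ≈ 0.32

A = 260 ha = 2.6 × 10^6 m²
Sy = ΔV / (A × Δh) = 6.74 × 10^6 m³ / (2.6 × 10^6 m² × 8.1 m) = 0.32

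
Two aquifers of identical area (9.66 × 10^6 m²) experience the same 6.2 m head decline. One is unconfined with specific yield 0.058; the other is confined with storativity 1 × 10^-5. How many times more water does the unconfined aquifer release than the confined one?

ΔV_u / ΔV_c ≈ 5800

Unconfined: ΔV_u = Sy × A × Δh = 0.058 × 9.66 × 10^6 × 6.2 = 3.474 × 10^6 m³
Confined: ΔV_c = S × A × Δh = 1 × 10^-5 × 9.66 × 10^6 × 6.2 = 598.9 m³
Ratio = ΔV_u / ΔV_c = Sy / S = 0.058 / 1 × 10^-5 = 5800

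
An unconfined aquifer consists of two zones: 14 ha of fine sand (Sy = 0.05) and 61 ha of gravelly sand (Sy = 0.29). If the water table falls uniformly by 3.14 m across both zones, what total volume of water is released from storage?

ΔV ≈ 5.77 × 10^5 m³

A₁ = 14 ha = 1.4 × 10^5 m²; A₂ = 61 ha = 6.1 × 10^5 m²
ΔV₁ = 0.05 × 1.4 × 10^5 × 3.14 = 21980 m³
ΔV₂ = 0.29 × 6.1 × 10^5 × 3.14 = 5.555 × 10^5 m³
ΔV = ΔV₁ + ΔV₂ = 5.774 × 10^5 m³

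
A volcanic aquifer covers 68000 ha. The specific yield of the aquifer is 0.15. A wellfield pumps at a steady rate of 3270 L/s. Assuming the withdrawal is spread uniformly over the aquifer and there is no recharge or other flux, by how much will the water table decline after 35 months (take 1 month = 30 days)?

Δh ≈ 2.91 m

A = 68000 ha = 6.8 × 10^8 m²
Q = 3270 L/s = 2.825 × 10^5 m³/d
t = 35 months = 1050 d
ΔV = Q × t = 2.825 × 10^5 m³/d × 1050 d = 2.967 × 10^8 m³
Δh = ΔV / (Sy × A) = 2.967 × 10^8 / (0.15 × 6.8 × 10^8) = 2.908 m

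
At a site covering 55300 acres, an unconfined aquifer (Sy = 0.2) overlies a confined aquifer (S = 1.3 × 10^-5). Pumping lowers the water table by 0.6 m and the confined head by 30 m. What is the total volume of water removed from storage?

A = 55300 acres = 2.238 × 10^8 m²
Unconfined: ΔV_u = Sy × A × Δh_u = 0.2 × 2.238 × 10^8 × 0.6 = 2.685 × 10^7 m³
Confined: ΔV_c = S × A × Δh_c = 1.3 × 10^-5 × 2.238 × 10^8 × 30 = 87280 m³
Total ΔV = 2.685 × 10^7 + 87280 = 2.694 × 10^7 m³

ΔV ≈ 2.69 × 10^7 m³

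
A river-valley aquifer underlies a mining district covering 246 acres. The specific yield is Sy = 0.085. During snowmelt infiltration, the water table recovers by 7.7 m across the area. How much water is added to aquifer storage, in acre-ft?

ΔV ≈ 528 acre-ft

A = 246 acres = 9.955 × 10^5 m²
ΔV = Sy × A × Δh = 0.085 × 9.955 × 10^5 m² × 7.7 m = 6.516 × 10^5 m³
ΔV = 6.516 × 10^5 m³ = 528.2 acre-ft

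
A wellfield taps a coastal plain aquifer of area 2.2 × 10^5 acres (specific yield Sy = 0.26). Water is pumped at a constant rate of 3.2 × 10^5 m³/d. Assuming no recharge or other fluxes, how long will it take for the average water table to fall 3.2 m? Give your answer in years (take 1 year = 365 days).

t ≈ 6.34 years

A = 2.2 × 10^5 acres = 8.903 × 10^8 m²
ΔV = Sy × A × Δh = 0.26 × 8.903 × 10^8 × 3.2 = 7.407 × 10^8 m³
t = ΔV / Q = 7.407 × 10^8 m³ / 3.2 × 10^5 m³/d = 2315 d
t = 2315 d ≈ 6.342 years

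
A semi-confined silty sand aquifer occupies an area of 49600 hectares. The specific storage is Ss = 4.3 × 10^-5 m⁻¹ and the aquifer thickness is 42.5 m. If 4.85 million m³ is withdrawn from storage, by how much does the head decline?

Δh ≈ 5.35 m

S = Ss × b = 4.3 × 10^-5 m⁻¹ × 42.5 m = 1.828 × 10^-3
A = 49600 hectares = 4.96 × 10^8 m²
ΔV = 4.85 million m³ = 4.85 × 10^6 m³
Δh = ΔV / (S × A) = 4.85 × 10^6 m³ / (0.001828 × 4.96 × 10^8 m²) = 5.351 m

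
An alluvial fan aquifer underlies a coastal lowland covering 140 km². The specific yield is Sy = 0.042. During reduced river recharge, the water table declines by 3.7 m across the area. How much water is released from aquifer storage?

A = 140 km² = 1.4 × 10^8 m²
ΔV = Sy × A × Δh = 0.042 × 1.4 × 10^8 m² × 3.7 m = 2.176 × 10^7 m³

ΔV ≈ 2.18 × 10^7 m³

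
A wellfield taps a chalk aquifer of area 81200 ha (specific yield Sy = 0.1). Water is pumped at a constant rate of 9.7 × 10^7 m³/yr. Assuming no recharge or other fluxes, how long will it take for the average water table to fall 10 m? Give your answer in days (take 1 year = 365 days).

t ≈ 3060 days

A = 81200 ha = 8.12 × 10^8 m²
ΔV = Sy × A × Δh = 0.1 × 8.12 × 10^8 × 10 = 8.12 × 10^8 m³
Q = 9.7 × 10^7 m³/yr = 2.658 × 10^5 m³/d
t = ΔV / Q = 8.12 × 10^8 m³ / 2.658 × 10^5 m³/d = 3055 d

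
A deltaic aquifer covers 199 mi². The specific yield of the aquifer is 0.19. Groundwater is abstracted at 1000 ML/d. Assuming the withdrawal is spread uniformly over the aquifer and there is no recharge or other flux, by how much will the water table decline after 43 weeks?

A = 199 mi² = 5.154 × 10^8 m²
Q = 1000 ML/d = 1 × 10^6 m³/d
t = 43 weeks = 301 d
ΔV = Q × t = 1 × 10^6 m³/d × 301 d = 3.01 × 10^8 m³
Δh = ΔV / (Sy × A) = 3.01 × 10^8 / (0.19 × 5.154 × 10^8) = 3.074 m

Δh ≈ 3.07 m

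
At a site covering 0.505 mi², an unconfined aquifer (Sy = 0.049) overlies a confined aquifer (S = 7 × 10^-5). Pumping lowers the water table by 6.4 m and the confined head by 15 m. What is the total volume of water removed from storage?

A = 0.505 mi² = 1.308 × 10^6 m²
Unconfined: ΔV_u = Sy × A × Δh_u = 0.049 × 1.308 × 10^6 × 6.4 = 4.102 × 10^5 m³
Confined: ΔV_c = S × A × Δh_c = 7 × 10^-5 × 1.308 × 10^6 × 15 = 1373 m³
Total ΔV = 4.102 × 10^5 + 1373 = 4.115 × 10^5 m³

ΔV ≈ 4.12 × 10^5 m³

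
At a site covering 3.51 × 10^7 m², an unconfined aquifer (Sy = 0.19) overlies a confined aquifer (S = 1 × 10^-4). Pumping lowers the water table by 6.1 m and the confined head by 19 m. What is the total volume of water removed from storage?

ΔV ≈ 4.07 × 10^7 m³

Unconfined: ΔV_u = Sy × A × Δh_u = 0.19 × 3.51 × 10^7 × 6.1 = 4.068 × 10^7 m³
Confined: ΔV_c = S × A × Δh_c = 1 × 10^-4 × 3.51 × 10^7 × 19 = 66690 m³
Total ΔV = 4.068 × 10^7 + 66690 = 4.075 × 10^7 m³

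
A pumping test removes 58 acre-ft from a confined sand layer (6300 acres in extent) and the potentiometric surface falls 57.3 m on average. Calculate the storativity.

S ≈ 4.9 × 10^-5

A = 6300 acres = 2.55 × 10^7 m²
ΔV = 58 acre-ft = 71540 m³
S = ΔV / (A × Δh) = 71540 m³ / (2.55 × 10^7 m² × 57.3 m) = 4.897 × 10^-5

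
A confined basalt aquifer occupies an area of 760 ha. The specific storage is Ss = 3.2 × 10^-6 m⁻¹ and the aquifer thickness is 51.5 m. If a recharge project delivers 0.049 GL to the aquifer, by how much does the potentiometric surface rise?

S = Ss × b = 3.2 × 10^-6 m⁻¹ × 51.5 m = 1.648 × 10^-4
A = 760 ha = 7.6 × 10^6 m²
ΔV = 0.049 GL = 49000 m³
Δh = ΔV / (S × A) = 49000 m³ / (1.648 × 10^-4 × 7.6 × 10^6 m²) = 39.12 m

Δh ≈ 39.1 m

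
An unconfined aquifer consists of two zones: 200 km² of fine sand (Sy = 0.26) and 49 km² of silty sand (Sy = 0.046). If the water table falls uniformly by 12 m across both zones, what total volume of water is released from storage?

ΔV ≈ 6.51 × 10^8 m³

A₁ = 200 km² = 2 × 10^8 m²; A₂ = 49 km² = 4.9 × 10^7 m²
ΔV₁ = 0.26 × 2 × 10^8 × 12 = 6.24 × 10^8 m³
ΔV₂ = 0.046 × 4.9 × 10^7 × 12 = 2.705 × 10^7 m³
ΔV = ΔV₁ + ΔV₂ = 6.51 × 10^8 m³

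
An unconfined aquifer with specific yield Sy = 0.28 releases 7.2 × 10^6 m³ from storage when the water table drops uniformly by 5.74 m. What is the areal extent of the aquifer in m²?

A = ΔV / (Sy × Δh) = 7.2 × 10^6 / (0.28 × 5.74) = 4.48 × 10^6 m²

A ≈ 4.48 × 10^6 m²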